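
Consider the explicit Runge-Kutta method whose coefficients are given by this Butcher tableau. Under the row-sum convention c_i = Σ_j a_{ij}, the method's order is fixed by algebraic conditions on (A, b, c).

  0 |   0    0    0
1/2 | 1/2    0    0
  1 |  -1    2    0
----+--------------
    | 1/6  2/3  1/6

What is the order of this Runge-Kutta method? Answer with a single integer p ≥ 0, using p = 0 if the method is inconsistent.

b = (1/6, 2/3, 1/6)
c = (0, 1/2, 1)
Ac = (0, 0, 1)
Σ b_i: 1/6·1 + 2/3·1 + 1/6·1 = 1 ✓
b·c: 2/3·1/2 + 1/6·1 = 1/2 ✓
b·c²: 2/3·1/4 + 1/6·1 = 1/3 ✓
b·Ac: 1/6·1 = 1/6 ✓; 3 stages ⇒ order 3.

3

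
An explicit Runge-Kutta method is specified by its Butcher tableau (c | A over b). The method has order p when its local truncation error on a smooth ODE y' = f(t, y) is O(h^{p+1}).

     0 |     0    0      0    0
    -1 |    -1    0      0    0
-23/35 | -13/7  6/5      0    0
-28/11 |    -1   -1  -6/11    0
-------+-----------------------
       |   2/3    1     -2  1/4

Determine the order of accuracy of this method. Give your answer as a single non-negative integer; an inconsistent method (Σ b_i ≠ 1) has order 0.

b = (2/3, 1, -2, 1/4)
c = (0, -1, -23/35, -28/11)
Ac = (0, 0, -6/5, 523/385)
Σ b_i: 2/3·1 + 1·1 + (-2)·1 + 1/4·1 = -1/12 ≠ 1 ⇒ order 0.

0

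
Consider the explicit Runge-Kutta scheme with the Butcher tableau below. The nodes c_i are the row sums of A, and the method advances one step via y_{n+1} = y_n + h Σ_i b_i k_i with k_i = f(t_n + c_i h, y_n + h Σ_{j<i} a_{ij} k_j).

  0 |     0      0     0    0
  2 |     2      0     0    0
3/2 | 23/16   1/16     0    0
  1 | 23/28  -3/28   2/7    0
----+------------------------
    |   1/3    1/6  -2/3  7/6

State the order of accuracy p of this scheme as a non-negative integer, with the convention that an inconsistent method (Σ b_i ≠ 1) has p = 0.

4

b = (1/3, 1/6, -2/3, 7/6)
c = (0, 2, 3/2, 1)
Ac = (0, 0, 1/8, 3/14)
Σ b_i: 1/3·1 + 1/6·1 + (-2/3)·1 + 7/6·1 = 1 ✓
b·c: 1/6·2 + (-2/3)·3/2 + 7/6·1 = 1/2 ✓
b·c²: 1/6·4 + (-2/3)·9/4 + 7/6·1 = 1/3 ✓
b·Ac: (-2/3)·1/8 + 7/6·3/14 = 1/6 ✓
b·c³: 1/6·8 + (-2/3)·27/8 + 7/6·1 = 1/4 ✓
b·(c∘Ac): (-2/3)·3/16 + 7/6·3/14 = 1/8 ✓
b·Ac²: (-2/3)·1/4 + 7/6·3/14 = 1/12 ✓
b·A²c: 7/6·1/28 = 1/24 ✓; 4 stages ⇒ order 4.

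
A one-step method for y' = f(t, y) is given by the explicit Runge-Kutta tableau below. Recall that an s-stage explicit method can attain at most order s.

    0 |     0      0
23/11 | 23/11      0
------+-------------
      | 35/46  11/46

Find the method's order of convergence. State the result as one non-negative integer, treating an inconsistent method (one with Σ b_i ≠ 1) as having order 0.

b = (35/46, 11/46)
c = (0, 23/11)
Σ b_i: 35/46·1 + 11/46·1 = 1 ✓
b·c: 11/46·23/11 = 1/2 ✓; 2 stages ⇒ order 2.

2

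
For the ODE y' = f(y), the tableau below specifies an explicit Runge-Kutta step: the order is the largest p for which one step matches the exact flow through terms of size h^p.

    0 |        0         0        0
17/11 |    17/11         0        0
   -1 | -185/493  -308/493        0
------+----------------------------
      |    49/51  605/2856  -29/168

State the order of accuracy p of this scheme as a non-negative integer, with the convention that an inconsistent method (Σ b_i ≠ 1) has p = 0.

3

b = (49/51, 605/2856, -29/168)
c = (0, 17/11, -1)
Ac = (0, 0, -28/29)
Σ b_i: 49/51·1 + 605/2856·1 + (-29/168)·1 = 1 ✓
b·c: 605/2856·17/11 + (-29/168)·(-1) = 1/2 ✓
b·c²: 605/2856·289/121 + (-29/168)·1 = 1/3 ✓
b·Ac: (-29/168)·(-28/29) = 1/6 ✓; 3 stages ⇒ order 3.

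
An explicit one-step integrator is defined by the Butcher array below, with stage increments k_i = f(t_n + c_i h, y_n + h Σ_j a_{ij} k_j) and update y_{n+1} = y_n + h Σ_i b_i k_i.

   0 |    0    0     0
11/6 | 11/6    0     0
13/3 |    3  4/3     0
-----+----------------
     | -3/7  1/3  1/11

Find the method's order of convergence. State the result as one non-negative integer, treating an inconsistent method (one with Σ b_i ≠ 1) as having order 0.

0

b = (-3/7, 1/3, 1/11)
c = (0, 11/6, 13/3)
Ac = (0, 0, 22/9)
Σ b_i: (-3/7)·1 + 1/3·1 + 1/11·1 = -1/231 ≠ 1 ⇒ order 0.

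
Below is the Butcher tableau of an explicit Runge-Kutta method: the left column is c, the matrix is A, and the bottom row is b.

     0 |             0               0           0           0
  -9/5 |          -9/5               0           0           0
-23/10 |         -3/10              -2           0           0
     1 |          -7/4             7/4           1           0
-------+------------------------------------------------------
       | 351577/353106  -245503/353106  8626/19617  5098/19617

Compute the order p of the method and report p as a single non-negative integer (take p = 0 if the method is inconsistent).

3

b = (351577/353106, -245503/353106, 8626/19617, 5098/19617)
c = (0, -9/5, -23/10, 1)
Ac = (0, 0, 18/5, -109/20)
Σ b_i: 351577/353106·1 + (-245503/353106)·1 + 8626/19617·1 + 5098/19617·1 = 1 ✓
b·c: (-245503/353106)·(-9/5) + 8626/19617·(-23/10) + 5098/19617·1 = 1/2 ✓
b·c²: (-245503/353106)·81/25 + 8626/19617·529/100 + 5098/19617·1 = 1/3 ✓
b·Ac: 8626/19617·18/5 + 5098/19617·(-109/20) = 1/6 ✓
b·c³: (-245503/353106)·(-729/125) + 8626/19617·(-12167/1000) + 5098/19617·1 = -2031157/1961700 ≠ 1/4 ⇒ order 3.
b·(c∘Ac): 8626/19617·(-207/25) + 5098/19617·(-109/20) = -4960369/980850 ≠ 1/8
b·Ac²: 8626/19617·(-162/25) + 5098/19617·274/25 = -112/98085 ≠ 1/12
b·A²c: 5098/19617·18/5 = 30588/32695 ≠ 1/24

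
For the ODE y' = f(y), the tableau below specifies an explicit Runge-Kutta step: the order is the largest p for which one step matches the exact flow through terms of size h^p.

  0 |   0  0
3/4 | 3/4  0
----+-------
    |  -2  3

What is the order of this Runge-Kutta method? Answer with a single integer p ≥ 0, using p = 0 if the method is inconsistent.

b = (-2, 3)
c = (0, 3/4)
Σ b_i: (-2)·1 + 3·1 = 1 ✓
b·c: 3·3/4 = 9/4 ≠ 1/2 ⇒ order 1.

1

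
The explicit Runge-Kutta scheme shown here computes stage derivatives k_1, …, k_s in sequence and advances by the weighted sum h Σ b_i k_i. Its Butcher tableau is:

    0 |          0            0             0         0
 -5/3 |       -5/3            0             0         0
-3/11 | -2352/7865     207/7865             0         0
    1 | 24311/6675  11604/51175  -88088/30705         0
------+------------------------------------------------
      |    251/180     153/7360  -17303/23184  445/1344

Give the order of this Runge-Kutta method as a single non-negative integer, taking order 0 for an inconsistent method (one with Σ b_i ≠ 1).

b = (251/180, 153/7360, -17303/23184, 445/1344)
c = (0, -5/3, -3/11, 1)
Ac = (0, 0, -69/1573, 36/89)
Σ b_i: 251/180·1 + 153/7360·1 + (-17303/23184)·1 + 445/1344·1 = 1 ✓
b·c: 153/7360·(-5/3) + (-17303/23184)·(-3/11) + 445/1344·1 = 1/2 ✓
b·c²: 153/7360·25/9 + (-17303/23184)·9/121 + 445/1344·1 = 1/3 ✓
b·Ac: (-17303/23184)·(-69/1573) + 445/1344·36/89 = 1/6 ✓
b·c³: 153/7360·(-125/27) + (-17303/23184)·(-27/1331) + 445/1344·1 = 1/4 ✓
b·(c∘Ac): (-17303/23184)·207/17303 + 445/1344·36/89 = 1/8 ✓
b·Ac²: (-17303/23184)·115/1573 + 445/1344·556/1335 = 1/12 ✓
b·A²c: 445/1344·56/445 = 1/24 ✓; 4 stages ⇒ order 4.

4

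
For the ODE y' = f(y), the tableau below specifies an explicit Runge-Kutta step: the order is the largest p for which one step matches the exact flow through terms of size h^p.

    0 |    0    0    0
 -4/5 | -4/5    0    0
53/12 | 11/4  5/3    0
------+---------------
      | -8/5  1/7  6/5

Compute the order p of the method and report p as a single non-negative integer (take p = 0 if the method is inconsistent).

b = (-8/5, 1/7, 6/5)
c = (0, -4/5, 53/12)
Ac = (0, 0, -4/3)
Σ b_i: (-8/5)·1 + 1/7·1 + 6/5·1 = -9/35 ≠ 1 ⇒ order 0.

0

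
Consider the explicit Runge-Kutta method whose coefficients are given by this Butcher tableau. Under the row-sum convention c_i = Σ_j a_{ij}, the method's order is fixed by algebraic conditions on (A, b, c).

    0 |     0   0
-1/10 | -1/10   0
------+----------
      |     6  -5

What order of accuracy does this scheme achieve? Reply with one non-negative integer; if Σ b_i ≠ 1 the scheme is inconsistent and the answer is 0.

b = (6, -5)
c = (0, -1/10)
Σ b_i: 6·1 + (-5)·1 = 1 ✓
b·c: (-5)·(-1/10) = 1/2 ✓; 2 stages ⇒ order 2.

2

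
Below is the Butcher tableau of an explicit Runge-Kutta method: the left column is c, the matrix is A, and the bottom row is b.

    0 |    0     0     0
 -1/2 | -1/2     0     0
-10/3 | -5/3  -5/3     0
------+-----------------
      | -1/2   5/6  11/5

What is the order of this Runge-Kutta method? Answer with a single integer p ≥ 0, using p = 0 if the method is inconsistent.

b = (-1/2, 5/6, 11/5)
c = (0, -1/2, -10/3)
Ac = (0, 0, 5/6)
Σ b_i: (-1/2)·1 + 5/6·1 + 11/5·1 = 38/15 ≠ 1 ⇒ order 0.

0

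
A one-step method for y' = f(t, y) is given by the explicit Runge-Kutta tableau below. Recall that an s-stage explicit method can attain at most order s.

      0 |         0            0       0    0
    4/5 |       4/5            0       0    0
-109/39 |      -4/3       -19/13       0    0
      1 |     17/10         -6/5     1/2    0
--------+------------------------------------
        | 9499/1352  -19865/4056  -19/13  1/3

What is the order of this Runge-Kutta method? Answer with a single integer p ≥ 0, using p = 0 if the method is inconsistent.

b = (9499/1352, -19865/4056, -19/13, 1/3)
c = (0, 4/5, -109/39, 1)
Ac = (0, 0, -76/65, -4597/1950)
Σ b_i: 9499/1352·1 + (-19865/4056)·1 + (-19/13)·1 + 1/3·1 = 1 ✓
b·c: (-19865/4056)·4/5 + (-19/13)·(-109/39) + 1/3·1 = 1/2 ✓
b·c²: (-19865/4056)·16/25 + (-19/13)·11881/1521 + 1/3·1 = -1405634/98865 ≠ 1/3 ⇒ order 2.
b·Ac: (-19/13)·(-76/65) + 1/3·(-4597/1950) = 70199/76050 ≠ 1/6

2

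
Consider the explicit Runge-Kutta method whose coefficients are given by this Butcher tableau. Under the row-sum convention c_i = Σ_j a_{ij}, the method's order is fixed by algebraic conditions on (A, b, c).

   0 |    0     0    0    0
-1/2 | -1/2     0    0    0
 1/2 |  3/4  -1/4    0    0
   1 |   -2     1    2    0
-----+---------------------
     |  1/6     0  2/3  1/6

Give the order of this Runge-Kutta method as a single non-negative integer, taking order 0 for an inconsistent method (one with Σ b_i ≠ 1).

4

b = (1/6, 0, 2/3, 1/6)
c = (0, -1/2, 1/2, 1)
Ac = (0, 0, 1/8, 1/2)
Σ b_i: 1/6·1 + 2/3·1 + 1/6·1 = 1 ✓
b·c: 2/3·1/2 + 1/6·1 = 1/2 ✓
b·c²: 2/3·1/4 + 1/6·1 = 1/3 ✓
b·Ac: 2/3·1/8 + 1/6·1/2 = 1/6 ✓
b·c³: 2/3·1/8 + 1/6·1 = 1/4 ✓
b·(c∘Ac): 2/3·1/16 + 1/6·1/2 = 1/8 ✓
b·Ac²: 2/3·(-1/16) + 1/6·3/4 = 1/12 ✓
b·A²c: 1/6·1/4 = 1/24 ✓; 4 stages ⇒ order 4.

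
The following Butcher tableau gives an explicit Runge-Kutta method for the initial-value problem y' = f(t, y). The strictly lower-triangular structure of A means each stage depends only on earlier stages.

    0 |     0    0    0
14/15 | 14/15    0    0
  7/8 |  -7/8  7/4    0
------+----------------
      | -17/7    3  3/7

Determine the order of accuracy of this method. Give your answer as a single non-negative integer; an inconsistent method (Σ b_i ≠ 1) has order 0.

b = (-17/7, 3, 3/7)
c = (0, 14/15, 7/8)
Ac = (0, 0, 49/30)
Σ b_i: (-17/7)·1 + 3·1 + 3/7·1 = 1 ✓
b·c: 3·14/15 + 3/7·7/8 = 127/40 ≠ 1/2 ⇒ order 1.

1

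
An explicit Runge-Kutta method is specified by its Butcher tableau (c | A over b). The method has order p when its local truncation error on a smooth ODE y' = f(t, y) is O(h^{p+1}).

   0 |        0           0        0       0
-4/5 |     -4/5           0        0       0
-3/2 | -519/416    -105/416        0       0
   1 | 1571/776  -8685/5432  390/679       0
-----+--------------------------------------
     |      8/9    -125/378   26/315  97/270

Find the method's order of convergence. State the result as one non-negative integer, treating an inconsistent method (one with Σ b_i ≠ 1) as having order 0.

4

b = (8/9, -125/378, 26/315, 97/270)
c = (0, -4/5, -3/2, 1)
Ac = (0, 0, 21/104, 81/194)
Σ b_i: 8/9·1 + (-125/378)·1 + 26/315·1 + 97/270·1 = 1 ✓
b·c: (-125/378)·(-4/5) + 26/315·(-3/2) + 97/270·1 = 1/2 ✓
b·c²: (-125/378)·16/25 + 26/315·9/4 + 97/270·1 = 1/3 ✓
b·Ac: 26/315·21/104 + 97/270·81/194 = 1/6 ✓
b·c³: (-125/378)·(-64/125) + 26/315·(-27/8) + 97/270·1 = 1/4 ✓
b·(c∘Ac): 26/315·(-63/208) + 97/270·81/194 = 1/8 ✓
b·Ac²: 26/315·(-21/130) + 97/270·261/970 = 1/12 ✓
b·A²c: 97/270·45/388 = 1/24 ✓; 4 stages ⇒ order 4.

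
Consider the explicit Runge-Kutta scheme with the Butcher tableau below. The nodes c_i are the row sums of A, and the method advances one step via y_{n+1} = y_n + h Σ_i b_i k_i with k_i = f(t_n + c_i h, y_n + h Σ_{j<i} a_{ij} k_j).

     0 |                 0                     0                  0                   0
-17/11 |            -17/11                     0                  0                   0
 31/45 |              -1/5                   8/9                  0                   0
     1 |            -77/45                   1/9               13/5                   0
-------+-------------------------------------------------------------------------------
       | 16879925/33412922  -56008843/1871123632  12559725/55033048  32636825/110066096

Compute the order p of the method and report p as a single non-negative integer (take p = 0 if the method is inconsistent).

3

b = (16879925/33412922, -56008843/1871123632, 12559725/55033048, 32636825/110066096)
c = (0, -17/11, 31/45, 1)
Ac = (0, 0, -136/99, 1336/825)
Σ b_i: 16879925/33412922·1 + (-56008843/1871123632)·1 + 12559725/55033048·1 + 32636825/110066096·1 = 1 ✓
b·c: (-56008843/1871123632)·(-17/11) + 12559725/55033048·31/45 + 32636825/110066096·1 = 1/2 ✓
b·c²: (-56008843/1871123632)·289/121 + 12559725/55033048·961/2025 + 32636825/110066096·1 = 1/3 ✓
b·Ac: 12559725/55033048·(-136/99) + 32636825/110066096·1336/825 = 1/6 ✓
b·c³: (-56008843/1871123632)·(-4913/1331) + 12559725/55033048·29791/91125 + 32636825/110066096·1 = 702858307/1459358505 ≠ 1/4 ⇒ order 3.
b·(c∘Ac): 12559725/55033048·(-4216/4455) + 32636825/110066096·1336/825 = 17136443/64860378 ≠ 1/8
b·Ac²: 12559725/55033048·2312/1089 + 32636825/110066096·1836778/1225125 = 32540854961/35024604120 ≠ 1/12
b·A²c: 32636825/110066096·(-1768/495) = -1442547665/1362067938 ≠ 1/24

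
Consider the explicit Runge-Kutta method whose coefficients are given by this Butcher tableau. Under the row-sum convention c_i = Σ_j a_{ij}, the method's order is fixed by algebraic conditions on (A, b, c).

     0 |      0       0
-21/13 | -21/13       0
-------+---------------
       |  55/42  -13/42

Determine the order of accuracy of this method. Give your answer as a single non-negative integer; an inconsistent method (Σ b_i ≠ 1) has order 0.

2

b = (55/42, -13/42)
c = (0, -21/13)
Σ b_i: 55/42·1 + (-13/42)·1 = 1 ✓
b·c: (-13/42)·(-21/13) = 1/2 ✓; 2 stages ⇒ order 2.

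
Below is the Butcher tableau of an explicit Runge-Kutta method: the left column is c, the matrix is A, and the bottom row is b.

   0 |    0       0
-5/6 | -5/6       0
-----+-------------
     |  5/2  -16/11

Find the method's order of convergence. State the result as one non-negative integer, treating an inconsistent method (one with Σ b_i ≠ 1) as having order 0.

b = (5/2, -16/11)
c = (0, -5/6)
Σ b_i: 5/2·1 + (-16/11)·1 = 23/22 ≠ 1 ⇒ order 0.

0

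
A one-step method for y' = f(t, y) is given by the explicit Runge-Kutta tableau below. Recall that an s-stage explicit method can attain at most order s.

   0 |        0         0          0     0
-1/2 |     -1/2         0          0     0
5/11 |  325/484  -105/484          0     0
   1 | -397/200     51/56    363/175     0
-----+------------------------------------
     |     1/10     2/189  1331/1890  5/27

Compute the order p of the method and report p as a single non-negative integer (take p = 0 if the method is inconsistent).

b = (1/10, 2/189, 1331/1890, 5/27)
c = (0, -1/2, 5/11, 1)
Ac = (0, 0, 105/968, 39/80)
Σ b_i: 1/10·1 + 2/189·1 + 1331/1890·1 + 5/27·1 = 1 ✓
b·c: 2/189·(-1/2) + 1331/1890·5/11 + 5/27·1 = 1/2 ✓
b·c²: 2/189·1/4 + 1331/1890·25/121 + 5/27·1 = 1/3 ✓
b·Ac: 1331/1890·105/968 + 5/27·39/80 = 1/6 ✓
b·c³: 2/189·(-1/8) + 1331/1890·125/1331 + 5/27·1 = 1/4 ✓
b·(c∘Ac): 1331/1890·525/10648 + 5/27·39/80 = 1/8 ✓
b·Ac²: 1331/1890·(-105/1936) + 5/27·21/32 = 1/12 ✓
b·A²c: 5/27·9/40 = 1/24 ✓; 4 stages ⇒ order 4.

4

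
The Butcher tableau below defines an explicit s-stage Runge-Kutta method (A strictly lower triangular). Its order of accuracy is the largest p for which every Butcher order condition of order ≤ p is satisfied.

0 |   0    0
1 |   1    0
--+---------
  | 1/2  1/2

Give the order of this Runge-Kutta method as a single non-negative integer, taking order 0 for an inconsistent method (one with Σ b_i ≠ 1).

b = (1/2, 1/2)
c = (0, 1)
Σ b_i: 1/2·1 + 1/2·1 = 1 ✓
b·c: 1/2·1 = 1/2 ✓; 2 stages ⇒ order 2.

2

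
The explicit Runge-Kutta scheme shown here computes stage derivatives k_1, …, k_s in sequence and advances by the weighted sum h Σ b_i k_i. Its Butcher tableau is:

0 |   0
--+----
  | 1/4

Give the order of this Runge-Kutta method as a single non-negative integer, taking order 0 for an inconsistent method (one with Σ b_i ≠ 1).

b = (1/4)
c = (0)
Σ b_i: 1/4·1 = 1/4 ≠ 1 ⇒ order 0.

0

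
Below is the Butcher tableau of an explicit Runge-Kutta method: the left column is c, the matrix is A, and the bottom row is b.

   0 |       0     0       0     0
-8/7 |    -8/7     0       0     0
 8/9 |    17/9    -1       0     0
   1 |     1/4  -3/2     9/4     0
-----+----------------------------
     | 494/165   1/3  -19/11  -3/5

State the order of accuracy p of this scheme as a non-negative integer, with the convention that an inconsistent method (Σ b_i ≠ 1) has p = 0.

b = (494/165, 1/3, -19/11, -3/5)
c = (0, -8/7, 8/9, 1)
Ac = (0, 0, 8/7, 26/7)
Σ b_i: 494/165·1 + 1/3·1 + (-19/11)·1 + (-3/5)·1 = 1 ✓
b·c: 1/3·(-8/7) + (-19/11)·8/9 + (-3/5)·1 = -8719/3465 ≠ 1/2 ⇒ order 1.

1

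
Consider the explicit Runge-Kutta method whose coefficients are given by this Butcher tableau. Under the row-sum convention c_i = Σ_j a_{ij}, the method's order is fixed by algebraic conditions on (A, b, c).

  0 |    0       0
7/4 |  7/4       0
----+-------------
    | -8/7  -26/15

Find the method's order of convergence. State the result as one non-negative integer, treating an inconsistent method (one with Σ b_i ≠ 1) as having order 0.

0

b = (-8/7, -26/15)
c = (0, 7/4)
Σ b_i: (-8/7)·1 + (-26/15)·1 = -302/105 ≠ 1 ⇒ order 0.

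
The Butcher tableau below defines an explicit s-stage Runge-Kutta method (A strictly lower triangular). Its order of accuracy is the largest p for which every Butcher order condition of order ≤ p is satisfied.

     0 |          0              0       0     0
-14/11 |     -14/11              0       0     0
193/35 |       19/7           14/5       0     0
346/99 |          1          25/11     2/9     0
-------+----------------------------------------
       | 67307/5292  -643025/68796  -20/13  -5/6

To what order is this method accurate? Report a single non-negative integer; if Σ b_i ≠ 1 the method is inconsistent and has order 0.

b = (67307/5292, -643025/68796, -20/13, -5/6)
c = (0, -14/11, 193/35, 346/99)
Ac = (0, 0, -196/55, -63544/38115)
Σ b_i: 67307/5292·1 + (-643025/68796)·1 + (-20/13)·1 + (-5/6)·1 = 1 ✓
b·c: (-643025/68796)·(-14/11) + (-20/13)·193/35 + (-5/6)·346/99 = 1/2 ✓
b·c²: (-643025/68796)·196/121 + (-20/13)·37249/1225 + (-5/6)·119716/9801 = -519387551/7203735 ≠ 1/3 ⇒ order 2.
b·Ac: (-20/13)·(-196/55) + (-5/6)·(-63544/38115) = 2042972/297297 ≠ 1/6

2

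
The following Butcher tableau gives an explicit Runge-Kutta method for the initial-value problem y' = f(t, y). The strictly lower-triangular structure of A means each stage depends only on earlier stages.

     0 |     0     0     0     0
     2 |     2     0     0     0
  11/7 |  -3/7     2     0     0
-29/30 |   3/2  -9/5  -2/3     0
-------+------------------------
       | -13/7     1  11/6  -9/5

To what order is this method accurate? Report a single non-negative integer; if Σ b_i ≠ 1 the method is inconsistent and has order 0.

0

b = (-13/7, 1, 11/6, -9/5)
c = (0, 2, 11/7, -29/30)
Ac = (0, 0, 4, -488/105)
Σ b_i: (-13/7)·1 + 1·1 + 11/6·1 + (-9/5)·1 = -173/210 ≠ 1 ⇒ order 0.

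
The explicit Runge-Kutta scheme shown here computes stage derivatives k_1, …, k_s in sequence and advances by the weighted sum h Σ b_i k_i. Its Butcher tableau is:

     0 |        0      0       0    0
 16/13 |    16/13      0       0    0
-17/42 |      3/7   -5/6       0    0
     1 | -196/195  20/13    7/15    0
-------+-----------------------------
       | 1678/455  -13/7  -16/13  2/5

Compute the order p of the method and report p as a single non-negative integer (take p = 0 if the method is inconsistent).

b = (1678/455, -13/7, -16/13, 2/5)
c = (0, 16/13, -17/42, 1)
Ac = (0, 0, -40/39, 25927/15210)
Σ b_i: 1678/455·1 + (-13/7)·1 + (-16/13)·1 + 2/5·1 = 1 ✓
b·c: (-13/7)·16/13 + (-16/13)·(-17/42) + 2/5·1 = -1894/1365 ≠ 1/2 ⇒ order 1.

1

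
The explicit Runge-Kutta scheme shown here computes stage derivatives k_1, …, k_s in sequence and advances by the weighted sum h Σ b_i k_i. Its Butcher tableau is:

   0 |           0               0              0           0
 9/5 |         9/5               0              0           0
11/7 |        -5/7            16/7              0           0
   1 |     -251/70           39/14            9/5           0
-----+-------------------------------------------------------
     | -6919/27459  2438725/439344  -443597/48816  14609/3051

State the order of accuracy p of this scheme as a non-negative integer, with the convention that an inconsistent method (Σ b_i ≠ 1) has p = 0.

b = (-6919/27459, 2438725/439344, -443597/48816, 14609/3051)
c = (0, 9/5, 11/7, 1)
Ac = (0, 0, 144/35, 549/70)
Σ b_i: (-6919/27459)·1 + 2438725/439344·1 + (-443597/48816)·1 + 14609/3051·1 = 1 ✓
b·c: 2438725/439344·9/5 + (-443597/48816)·11/7 + 14609/3051·1 = 1/2 ✓
b·c²: 2438725/439344·81/25 + (-443597/48816)·121/49 + 14609/3051·1 = 1/3 ✓
b·Ac: (-443597/48816)·144/35 + 14609/3051·549/70 = 1/6 ✓
b·c³: 2438725/439344·729/125 + (-443597/48816)·1331/343 + 14609/3051·1 = 405451/213570 ≠ 1/4 ⇒ order 3.
b·(c∘Ac): (-443597/48816)·1584/245 + 14609/3051·549/70 = -23953/1130 ≠ 1/8
b·Ac²: (-443597/48816)·1296/175 + 14609/3051·33003/2450 = -331717/118650 ≠ 1/12
b·A²c: 14609/3051·1296/175 = 100176/2825 ≠ 1/24

3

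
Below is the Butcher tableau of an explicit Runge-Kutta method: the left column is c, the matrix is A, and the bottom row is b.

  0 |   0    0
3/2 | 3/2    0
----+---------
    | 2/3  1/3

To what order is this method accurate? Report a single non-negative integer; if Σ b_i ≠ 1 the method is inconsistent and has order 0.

b = (2/3, 1/3)
c = (0, 3/2)
Σ b_i: 2/3·1 + 1/3·1 = 1 ✓
b·c: 1/3·3/2 = 1/2 ✓; 2 stages ⇒ order 2.

2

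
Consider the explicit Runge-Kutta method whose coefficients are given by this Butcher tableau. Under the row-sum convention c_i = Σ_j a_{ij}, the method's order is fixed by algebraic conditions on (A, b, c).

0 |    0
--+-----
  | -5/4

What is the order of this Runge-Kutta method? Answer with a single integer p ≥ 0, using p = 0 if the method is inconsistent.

0

b = (-5/4)
c = (0)
Σ b_i: (-5/4)·1 = -5/4 ≠ 1 ⇒ order 0.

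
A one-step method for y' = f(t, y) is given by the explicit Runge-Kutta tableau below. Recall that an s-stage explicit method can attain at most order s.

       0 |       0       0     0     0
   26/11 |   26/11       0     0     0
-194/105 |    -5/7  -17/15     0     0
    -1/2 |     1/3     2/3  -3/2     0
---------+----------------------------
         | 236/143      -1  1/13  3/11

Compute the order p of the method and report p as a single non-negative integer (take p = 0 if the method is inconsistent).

b = (236/143, -1, 1/13, 3/11)
c = (0, 26/11, -194/105, -1/2)
Ac = (0, 0, -442/165, 5021/1155)
Σ b_i: 236/143·1 + (-1)·1 + 1/13·1 + 3/11·1 = 1 ✓
b·c: (-1)·26/11 + 1/13·(-194/105) + 3/11·(-1/2) = -7213/2730 ≠ 1/2 ⇒ order 1.

1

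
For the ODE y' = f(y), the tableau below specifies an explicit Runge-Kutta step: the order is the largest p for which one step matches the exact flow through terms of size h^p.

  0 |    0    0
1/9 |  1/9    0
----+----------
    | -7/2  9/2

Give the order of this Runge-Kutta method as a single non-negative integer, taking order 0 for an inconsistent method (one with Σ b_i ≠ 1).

2

b = (-7/2, 9/2)
c = (0, 1/9)
Σ b_i: (-7/2)·1 + 9/2·1 = 1 ✓
b·c: 9/2·1/9 = 1/2 ✓; 2 stages ⇒ order 2.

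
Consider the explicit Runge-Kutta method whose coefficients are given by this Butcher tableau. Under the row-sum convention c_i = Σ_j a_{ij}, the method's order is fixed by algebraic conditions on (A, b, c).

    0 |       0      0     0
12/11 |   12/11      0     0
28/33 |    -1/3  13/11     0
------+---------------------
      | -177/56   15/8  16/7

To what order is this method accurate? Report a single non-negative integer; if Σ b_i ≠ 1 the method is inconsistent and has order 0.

b = (-177/56, 15/8, 16/7)
c = (0, 12/11, 28/33)
Ac = (0, 0, 156/121)
Σ b_i: (-177/56)·1 + 15/8·1 + 16/7·1 = 1 ✓
b·c: 15/8·12/11 + 16/7·28/33 = 263/66 ≠ 1/2 ⇒ order 1.

1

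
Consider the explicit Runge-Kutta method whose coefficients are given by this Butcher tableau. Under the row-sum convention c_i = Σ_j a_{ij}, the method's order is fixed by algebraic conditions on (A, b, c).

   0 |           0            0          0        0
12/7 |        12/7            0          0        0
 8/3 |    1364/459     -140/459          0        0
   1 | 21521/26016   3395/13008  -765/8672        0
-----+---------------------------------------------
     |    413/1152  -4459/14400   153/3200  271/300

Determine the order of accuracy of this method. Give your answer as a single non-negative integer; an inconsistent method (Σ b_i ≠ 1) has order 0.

4

b = (413/1152, -4459/14400, 153/3200, 271/300)
c = (0, 12/7, 8/3, 1)
Ac = (0, 0, -80/153, 115/542)
Σ b_i: 413/1152·1 + (-4459/14400)·1 + 153/3200·1 + 271/300·1 = 1 ✓
b·c: (-4459/14400)·12/7 + 153/3200·8/3 + 271/300·1 = 1/2 ✓
b·c²: (-4459/14400)·144/49 + 153/3200·64/9 + 271/300·1 = 1/3 ✓
b·Ac: 153/3200·(-80/153) + 271/300·115/542 = 1/6 ✓
b·c³: (-4459/14400)·1728/343 + 153/3200·512/27 + 271/300·1 = 1/4 ✓
b·(c∘Ac): 153/3200·(-640/459) + 271/300·115/542 = 1/8 ✓
b·Ac²: 153/3200·(-320/357) + 271/300·265/1897 = 1/12 ✓
b·A²c: 271/300·25/542 = 1/24 ✓; 4 stages ⇒ order 4.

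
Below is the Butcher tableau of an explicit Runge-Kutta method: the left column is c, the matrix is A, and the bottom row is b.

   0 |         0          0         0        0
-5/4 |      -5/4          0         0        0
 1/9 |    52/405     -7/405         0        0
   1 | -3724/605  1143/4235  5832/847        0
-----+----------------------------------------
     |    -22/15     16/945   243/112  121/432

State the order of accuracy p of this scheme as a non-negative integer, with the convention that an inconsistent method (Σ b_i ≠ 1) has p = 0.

4

b = (-22/15, 16/945, 243/112, 121/432)
c = (0, -5/4, 1/9, 1)
Ac = (0, 0, 7/324, 207/484)
Σ b_i: (-22/15)·1 + 16/945·1 + 243/112·1 + 121/432·1 = 1 ✓
b·c: 16/945·(-5/4) + 243/112·1/9 + 121/432·1 = 1/2 ✓
b·c²: 16/945·25/16 + 243/112·1/81 + 121/432·1 = 1/3 ✓
b·Ac: 243/112·7/324 + 121/432·207/484 = 1/6 ✓
b·c³: 16/945·(-125/64) + 243/112·1/729 + 121/432·1 = 1/4 ✓
b·(c∘Ac): 243/112·7/2916 + 121/432·207/484 = 1/8 ✓
b·Ac²: 243/112·(-35/1296) + 121/432·981/1936 = 1/12 ✓
b·A²c: 121/432·18/121 = 1/24 ✓; 4 stages ⇒ order 4.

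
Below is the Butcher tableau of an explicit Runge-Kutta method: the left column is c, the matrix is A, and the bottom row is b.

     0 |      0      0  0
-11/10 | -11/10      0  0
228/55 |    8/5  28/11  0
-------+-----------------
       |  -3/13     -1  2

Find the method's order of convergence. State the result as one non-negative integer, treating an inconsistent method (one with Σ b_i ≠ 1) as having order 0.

b = (-3/13, -1, 2)
c = (0, -11/10, 228/55)
Ac = (0, 0, -14/5)
Σ b_i: (-3/13)·1 + (-1)·1 + 2·1 = 10/13 ≠ 1 ⇒ order 0.

0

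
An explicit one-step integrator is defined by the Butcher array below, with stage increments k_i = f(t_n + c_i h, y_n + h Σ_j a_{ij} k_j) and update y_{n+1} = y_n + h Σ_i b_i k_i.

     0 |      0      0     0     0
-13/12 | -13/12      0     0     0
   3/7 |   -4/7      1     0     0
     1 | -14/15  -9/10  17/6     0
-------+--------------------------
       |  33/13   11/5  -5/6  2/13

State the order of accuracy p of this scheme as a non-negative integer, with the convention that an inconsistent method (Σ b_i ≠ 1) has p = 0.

0

b = (33/13, 11/5, -5/6, 2/13)
c = (0, -13/12, 3/7, 1)
Ac = (0, 0, -13/12, 613/280)
Σ b_i: 33/13·1 + 11/5·1 + (-5/6)·1 + 2/13·1 = 1583/390 ≠ 1 ⇒ order 0.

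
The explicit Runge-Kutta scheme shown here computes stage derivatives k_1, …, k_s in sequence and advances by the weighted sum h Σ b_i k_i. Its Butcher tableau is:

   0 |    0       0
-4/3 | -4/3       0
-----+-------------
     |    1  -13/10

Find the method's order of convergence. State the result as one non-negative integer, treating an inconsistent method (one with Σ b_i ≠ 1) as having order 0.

b = (1, -13/10)
c = (0, -4/3)
Σ b_i: 1·1 + (-13/10)·1 = -3/10 ≠ 1 ⇒ order 0.

0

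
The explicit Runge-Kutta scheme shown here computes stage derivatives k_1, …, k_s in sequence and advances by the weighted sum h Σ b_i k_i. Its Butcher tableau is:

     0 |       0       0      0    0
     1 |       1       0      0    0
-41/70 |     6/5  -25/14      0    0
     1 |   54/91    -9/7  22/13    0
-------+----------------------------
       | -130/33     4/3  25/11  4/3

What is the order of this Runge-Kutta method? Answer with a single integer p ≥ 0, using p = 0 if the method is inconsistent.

b = (-130/33, 4/3, 25/11, 4/3)
c = (0, 1, -41/70, 1)
Ac = (0, 0, -25/14, -148/65)
Σ b_i: (-130/33)·1 + 4/3·1 + 25/11·1 + 4/3·1 = 1 ✓
b·c: 4/3·1 + 25/11·(-41/70) + 4/3·1 = 617/462 ≠ 1/2 ⇒ order 1.

1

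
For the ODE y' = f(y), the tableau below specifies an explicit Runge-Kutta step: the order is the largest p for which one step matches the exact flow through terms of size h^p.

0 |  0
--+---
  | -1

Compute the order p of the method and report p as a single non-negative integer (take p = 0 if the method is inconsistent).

0

b = (-1)
c = (0)
Σ b_i: (-1)·1 = -1 ≠ 1 ⇒ order 0.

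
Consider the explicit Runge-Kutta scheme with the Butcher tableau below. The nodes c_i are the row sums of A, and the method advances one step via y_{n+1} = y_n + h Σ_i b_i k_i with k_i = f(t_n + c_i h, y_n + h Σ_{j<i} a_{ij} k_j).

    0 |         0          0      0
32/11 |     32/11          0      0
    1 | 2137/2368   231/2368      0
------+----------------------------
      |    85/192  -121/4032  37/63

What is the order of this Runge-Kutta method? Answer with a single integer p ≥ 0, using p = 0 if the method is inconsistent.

b = (85/192, -121/4032, 37/63)
c = (0, 32/11, 1)
Ac = (0, 0, 21/74)
Σ b_i: 85/192·1 + (-121/4032)·1 + 37/63·1 = 1 ✓
b·c: (-121/4032)·32/11 + 37/63·1 = 1/2 ✓
b·c²: (-121/4032)·1024/121 + 37/63·1 = 1/3 ✓
b·Ac: 37/63·21/74 = 1/6 ✓; 3 stages ⇒ order 3.

3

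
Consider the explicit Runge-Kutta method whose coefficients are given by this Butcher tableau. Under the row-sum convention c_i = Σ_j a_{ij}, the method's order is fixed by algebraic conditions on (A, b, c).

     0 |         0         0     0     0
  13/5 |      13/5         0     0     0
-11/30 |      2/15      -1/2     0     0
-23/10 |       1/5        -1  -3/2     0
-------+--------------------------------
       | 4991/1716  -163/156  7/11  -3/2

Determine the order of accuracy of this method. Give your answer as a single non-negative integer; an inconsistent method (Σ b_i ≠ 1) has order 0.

b = (4991/1716, -163/156, 7/11, -3/2)
c = (0, 13/5, -11/30, -23/10)
Ac = (0, 0, -13/10, -41/20)
Σ b_i: 4991/1716·1 + (-163/156)·1 + 7/11·1 + (-3/2)·1 = 1 ✓
b·c: (-163/156)·13/5 + 7/11·(-11/30) + (-3/2)·(-23/10) = 1/2 ✓
b·c²: (-163/156)·169/25 + 7/11·121/900 + (-3/2)·529/100 = -26843/1800 ≠ 1/3 ⇒ order 2.
b·Ac: 7/11·(-13/10) + (-3/2)·(-41/20) = 989/440 ≠ 1/6

2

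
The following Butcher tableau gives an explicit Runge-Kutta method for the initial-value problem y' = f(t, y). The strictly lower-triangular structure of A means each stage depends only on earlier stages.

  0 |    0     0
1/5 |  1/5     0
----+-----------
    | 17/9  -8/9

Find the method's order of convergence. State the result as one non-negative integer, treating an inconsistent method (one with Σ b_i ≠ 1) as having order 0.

b = (17/9, -8/9)
c = (0, 1/5)
Σ b_i: 17/9·1 + (-8/9)·1 = 1 ✓
b·c: (-8/9)·1/5 = -8/45 ≠ 1/2 ⇒ order 1.

1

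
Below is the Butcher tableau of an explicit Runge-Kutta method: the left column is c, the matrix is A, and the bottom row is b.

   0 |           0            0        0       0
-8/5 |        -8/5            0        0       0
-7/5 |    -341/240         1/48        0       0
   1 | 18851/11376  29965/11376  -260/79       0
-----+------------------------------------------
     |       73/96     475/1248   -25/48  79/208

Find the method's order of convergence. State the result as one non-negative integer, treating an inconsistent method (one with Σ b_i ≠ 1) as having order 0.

4

b = (73/96, 475/1248, -25/48, 79/208)
c = (0, -8/5, -7/5, 1)
Ac = (0, 0, -1/30, 559/1422)
Σ b_i: 73/96·1 + 475/1248·1 + (-25/48)·1 + 79/208·1 = 1 ✓
b·c: 475/1248·(-8/5) + (-25/48)·(-7/5) + 79/208·1 = 1/2 ✓
b·c²: 475/1248·64/25 + (-25/48)·49/25 + 79/208·1 = 1/3 ✓
b·Ac: (-25/48)·(-1/30) + 79/208·559/1422 = 1/6 ✓
b·c³: 475/1248·(-512/125) + (-25/48)·(-343/125) + 79/208·1 = 1/4 ✓
b·(c∘Ac): (-25/48)·7/150 + 79/208·559/1422 = 1/8 ✓
b·Ac²: (-25/48)·4/75 + 79/208·208/711 = 1/12 ✓
b·A²c: 79/208·26/237 = 1/24 ✓; 4 stages ⇒ order 4.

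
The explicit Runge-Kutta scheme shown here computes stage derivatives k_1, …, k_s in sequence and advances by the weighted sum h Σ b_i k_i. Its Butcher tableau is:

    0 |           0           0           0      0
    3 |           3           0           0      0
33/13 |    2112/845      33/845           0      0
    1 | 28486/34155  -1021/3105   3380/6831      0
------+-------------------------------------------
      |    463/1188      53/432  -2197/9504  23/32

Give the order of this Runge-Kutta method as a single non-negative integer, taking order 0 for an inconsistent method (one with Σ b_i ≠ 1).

4

b = (463/1188, 53/432, -2197/9504, 23/32)
c = (0, 3, 33/13, 1)
Ac = (0, 0, 99/845, 31/115)
Σ b_i: 463/1188·1 + 53/432·1 + (-2197/9504)·1 + 23/32·1 = 1 ✓
b·c: 53/432·3 + (-2197/9504)·33/13 + 23/32·1 = 1/2 ✓
b·c²: 53/432·9 + (-2197/9504)·1089/169 + 23/32·1 = 1/3 ✓
b·Ac: (-2197/9504)·99/845 + 23/32·31/115 = 1/6 ✓
b·c³: 53/432·27 + (-2197/9504)·35937/2197 + 23/32·1 = 1/4 ✓
b·(c∘Ac): (-2197/9504)·3267/10985 + 23/32·31/115 = 1/8 ✓
b·Ac²: (-2197/9504)·297/845 + 23/32·79/345 = 1/12 ✓
b·A²c: 23/32·4/69 = 1/24 ✓; 4 stages ⇒ order 4.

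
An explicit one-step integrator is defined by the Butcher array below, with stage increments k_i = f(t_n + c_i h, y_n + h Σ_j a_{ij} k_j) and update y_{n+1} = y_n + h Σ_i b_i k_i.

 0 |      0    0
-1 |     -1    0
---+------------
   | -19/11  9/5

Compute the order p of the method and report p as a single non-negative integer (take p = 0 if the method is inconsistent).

0

b = (-19/11, 9/5)
c = (0, -1)
Σ b_i: (-19/11)·1 + 9/5·1 = 4/55 ≠ 1 ⇒ order 0.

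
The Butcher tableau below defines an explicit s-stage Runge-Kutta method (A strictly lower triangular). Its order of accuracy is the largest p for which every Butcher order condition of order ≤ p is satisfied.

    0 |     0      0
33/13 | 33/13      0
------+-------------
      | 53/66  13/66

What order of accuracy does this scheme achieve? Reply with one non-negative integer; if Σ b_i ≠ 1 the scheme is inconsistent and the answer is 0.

2

b = (53/66, 13/66)
c = (0, 33/13)
Σ b_i: 53/66·1 + 13/66·1 = 1 ✓
b·c: 13/66·33/13 = 1/2 ✓; 2 stages ⇒ order 2.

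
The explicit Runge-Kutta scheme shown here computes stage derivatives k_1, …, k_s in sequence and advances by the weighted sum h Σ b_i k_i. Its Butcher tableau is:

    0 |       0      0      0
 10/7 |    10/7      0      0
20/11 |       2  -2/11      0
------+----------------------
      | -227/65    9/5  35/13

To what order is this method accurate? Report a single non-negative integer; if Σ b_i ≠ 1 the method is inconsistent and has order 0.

1

b = (-227/65, 9/5, 35/13)
c = (0, 10/7, 20/11)
Ac = (0, 0, -20/77)
Σ b_i: (-227/65)·1 + 9/5·1 + 35/13·1 = 1 ✓
b·c: 9/5·10/7 + 35/13·20/11 = 7474/1001 ≠ 1/2 ⇒ order 1.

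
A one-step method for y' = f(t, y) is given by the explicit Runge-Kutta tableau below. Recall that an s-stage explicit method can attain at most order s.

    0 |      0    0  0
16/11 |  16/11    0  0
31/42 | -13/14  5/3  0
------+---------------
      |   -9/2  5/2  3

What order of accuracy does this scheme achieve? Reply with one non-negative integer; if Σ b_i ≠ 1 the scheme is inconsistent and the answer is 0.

b = (-9/2, 5/2, 3)
c = (0, 16/11, 31/42)
Ac = (0, 0, 80/33)
Σ b_i: (-9/2)·1 + 5/2·1 + 3·1 = 1 ✓
b·c: 5/2·16/11 + 3·31/42 = 901/154 ≠ 1/2 ⇒ order 1.

1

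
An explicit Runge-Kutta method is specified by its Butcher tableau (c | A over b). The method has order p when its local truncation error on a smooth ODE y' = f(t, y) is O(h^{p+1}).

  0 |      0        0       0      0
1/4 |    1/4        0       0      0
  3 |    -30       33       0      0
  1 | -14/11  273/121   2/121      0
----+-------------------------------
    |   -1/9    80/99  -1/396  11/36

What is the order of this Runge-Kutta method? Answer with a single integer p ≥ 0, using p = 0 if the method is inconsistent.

b = (-1/9, 80/99, -1/396, 11/36)
c = (0, 1/4, 3, 1)
Ac = (0, 0, 33/4, 27/44)
Σ b_i: (-1/9)·1 + 80/99·1 + (-1/396)·1 + 11/36·1 = 1 ✓
b·c: 80/99·1/4 + (-1/396)·3 + 11/36·1 = 1/2 ✓
b·c²: 80/99·1/16 + (-1/396)·9 + 11/36·1 = 1/3 ✓
b·Ac: (-1/396)·33/4 + 11/36·27/44 = 1/6 ✓
b·c³: 80/99·1/64 + (-1/396)·27 + 11/36·1 = 1/4 ✓
b·(c∘Ac): (-1/396)·99/4 + 11/36·27/44 = 1/8 ✓
b·Ac²: (-1/396)·33/16 + 11/36·51/176 = 1/12 ✓
b·A²c: 11/36·3/22 = 1/24 ✓; 4 stages ⇒ order 4.

4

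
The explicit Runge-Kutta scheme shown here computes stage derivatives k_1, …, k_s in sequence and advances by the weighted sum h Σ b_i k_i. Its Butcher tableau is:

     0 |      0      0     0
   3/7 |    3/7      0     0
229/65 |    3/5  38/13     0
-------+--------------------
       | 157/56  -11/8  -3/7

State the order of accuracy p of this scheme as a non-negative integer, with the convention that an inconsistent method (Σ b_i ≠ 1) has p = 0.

1

b = (157/56, -11/8, -3/7)
c = (0, 3/7, 229/65)
Ac = (0, 0, 114/91)
Σ b_i: 157/56·1 + (-11/8)·1 + (-3/7)·1 = 1 ✓
b·c: (-11/8)·3/7 + (-3/7)·229/65 = -7641/3640 ≠ 1/2 ⇒ order 1.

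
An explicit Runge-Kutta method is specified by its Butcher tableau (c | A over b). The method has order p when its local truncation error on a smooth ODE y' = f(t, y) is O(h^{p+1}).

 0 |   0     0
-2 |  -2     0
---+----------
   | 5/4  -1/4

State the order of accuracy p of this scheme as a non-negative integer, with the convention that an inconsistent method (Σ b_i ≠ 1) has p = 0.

2

b = (5/4, -1/4)
c = (0, -2)
Σ b_i: 5/4·1 + (-1/4)·1 = 1 ✓
b·c: (-1/4)·(-2) = 1/2 ✓; 2 stages ⇒ order 2.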